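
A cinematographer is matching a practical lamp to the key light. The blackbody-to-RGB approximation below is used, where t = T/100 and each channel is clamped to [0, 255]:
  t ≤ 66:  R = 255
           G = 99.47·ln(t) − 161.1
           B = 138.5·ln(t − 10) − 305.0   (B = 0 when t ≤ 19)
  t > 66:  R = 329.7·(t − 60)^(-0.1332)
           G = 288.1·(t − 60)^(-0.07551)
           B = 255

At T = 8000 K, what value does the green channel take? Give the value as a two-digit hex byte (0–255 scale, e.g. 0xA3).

0xE6

t = 8000/100 = 80; the t > 66 branch applies.
G = 288.1·(80 − 60)^(-0.07551) = 288.1·20^(-0.07551) = 288.1·0.79755 = 229.775.
Rounded: 230; in hex, 0xE6.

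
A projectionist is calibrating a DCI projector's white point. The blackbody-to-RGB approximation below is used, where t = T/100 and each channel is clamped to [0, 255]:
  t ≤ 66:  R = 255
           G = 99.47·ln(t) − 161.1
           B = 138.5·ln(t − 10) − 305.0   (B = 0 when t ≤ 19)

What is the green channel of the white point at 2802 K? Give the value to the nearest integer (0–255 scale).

t = 2802/100 = 28.02; the t ≤ 66 branch applies.
G = 99.47·ln 28.02 − 161.1 = 99.47·3.3329 − 161.1 = 170.425.
Rounded: 170.

170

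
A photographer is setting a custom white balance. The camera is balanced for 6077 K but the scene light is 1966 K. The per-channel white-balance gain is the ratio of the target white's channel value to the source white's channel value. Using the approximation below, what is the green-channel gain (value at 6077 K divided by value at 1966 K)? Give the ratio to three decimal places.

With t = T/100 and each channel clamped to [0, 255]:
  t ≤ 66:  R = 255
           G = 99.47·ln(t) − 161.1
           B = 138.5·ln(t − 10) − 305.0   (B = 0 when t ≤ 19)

1.830

At 1966 K (t = 19.66):
  G = 99.47·ln 19.66 − 161.1 = 99.47·2.9786 − 161.1 = 135.180.
At 6077 K (t = 60.77):
  G = 99.47·ln 60.77 − 161.1 = 99.47·4.1071 − 161.1 = 247.433.
Gain = 247.433 / 135.180 = 1.8304 → 1.830.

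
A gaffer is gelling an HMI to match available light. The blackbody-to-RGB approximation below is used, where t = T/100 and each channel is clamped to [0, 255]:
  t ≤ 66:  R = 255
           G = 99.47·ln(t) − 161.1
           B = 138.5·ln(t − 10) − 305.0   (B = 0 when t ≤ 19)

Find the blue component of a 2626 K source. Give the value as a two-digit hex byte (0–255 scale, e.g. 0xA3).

t = 2626/100 = 26.26; the t ≤ 66 branch applies.
B = 138.5·ln(26.26 − 10) − 305.0 = 138.5·ln 16.26 − 305.0 = 138.5·2.7887 − 305.0 = 81.236.
Rounded: 81; in hex, 0x51.

0x51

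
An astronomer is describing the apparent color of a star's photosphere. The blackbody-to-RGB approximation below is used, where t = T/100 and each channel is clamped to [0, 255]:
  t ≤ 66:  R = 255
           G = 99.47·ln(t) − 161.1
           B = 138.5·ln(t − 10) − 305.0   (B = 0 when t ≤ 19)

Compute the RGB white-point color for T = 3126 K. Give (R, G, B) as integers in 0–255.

t = 3126/100 = 31.26; the t ≤ 66 branch applies.
R = 255 by definition for t ≤ 66.
G = 99.47·ln 31.26 − 161.1 = 99.47·3.4423 − 161.1 = 181.309.
B = 138.5·ln(31.26 − 10) − 305.0 = 138.5·ln 21.26 − 305.0 = 138.5·3.0568 − 305.0 = 118.371.
Rounded: (255, 181, 118).

(255, 181, 118)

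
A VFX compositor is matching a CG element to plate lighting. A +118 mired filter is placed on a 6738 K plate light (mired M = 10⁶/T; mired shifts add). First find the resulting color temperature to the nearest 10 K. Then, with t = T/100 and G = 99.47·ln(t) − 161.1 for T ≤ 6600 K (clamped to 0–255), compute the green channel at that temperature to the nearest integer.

M_in = 10⁶/6738 = 148.41; M_out = 148.41 + (+118) = 266.41.
T_out = 10⁶/266.41 = 3753.6 K → 3750 K; t = 37.5.
G = 99.47·ln 37.5 − 161.1 = 99.47·3.6243 − 161.1 = 199.413.
Rounded: 199.

199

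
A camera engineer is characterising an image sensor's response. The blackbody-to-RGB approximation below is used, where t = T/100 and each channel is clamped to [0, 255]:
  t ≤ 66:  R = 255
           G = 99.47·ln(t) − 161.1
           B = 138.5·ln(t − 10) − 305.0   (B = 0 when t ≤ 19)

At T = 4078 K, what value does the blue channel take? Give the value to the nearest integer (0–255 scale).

170

t = 4078/100 = 40.78; the t ≤ 66 branch applies.
B = 138.5·ln(40.78 − 10) − 305.0 = 138.5·ln 30.78 − 305.0 = 138.5·3.4269 − 305.0 = 169.621.
Rounded: 170.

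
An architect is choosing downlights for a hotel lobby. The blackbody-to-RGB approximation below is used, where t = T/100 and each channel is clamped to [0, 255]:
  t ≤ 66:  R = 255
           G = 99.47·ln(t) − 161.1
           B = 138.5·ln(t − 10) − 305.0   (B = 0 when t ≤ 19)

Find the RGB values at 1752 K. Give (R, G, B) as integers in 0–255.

(255, 124, 0)

t = 1752/100 = 17.52; the t ≤ 66 branch applies.
R = 255 by definition for t ≤ 66.
G = 99.47·ln 17.52 − 161.1 = 99.47·2.8633 − 161.1 = 123.717.
t = 17.52 ≤ 19, so B = 0.
Rounded: (255, 124, 0).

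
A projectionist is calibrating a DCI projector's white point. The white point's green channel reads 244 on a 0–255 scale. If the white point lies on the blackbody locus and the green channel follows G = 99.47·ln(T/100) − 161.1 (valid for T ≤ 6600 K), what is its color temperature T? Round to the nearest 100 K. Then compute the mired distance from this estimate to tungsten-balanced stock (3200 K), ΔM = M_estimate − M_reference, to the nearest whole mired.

-143 mireds

ln t = (244 + 161.1) / 99.47 = 4.0726.
t = e^4.0726 = 58.709.
T = 100·t = 5871 K → 5900 K to the nearest 100 K.
M_estimate = 10⁶/5900 = 169.49; M_reference = 10⁶/3200 = 312.50.
ΔM = 169.49 − 312.50 = -143.01 → -143 mireds.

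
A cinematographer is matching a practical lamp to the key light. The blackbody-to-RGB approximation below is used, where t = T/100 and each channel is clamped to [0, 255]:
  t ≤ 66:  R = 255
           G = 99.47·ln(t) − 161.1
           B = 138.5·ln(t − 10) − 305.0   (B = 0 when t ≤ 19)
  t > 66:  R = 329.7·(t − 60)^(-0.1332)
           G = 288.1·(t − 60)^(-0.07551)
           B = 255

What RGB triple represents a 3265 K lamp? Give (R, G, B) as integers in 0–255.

(255, 186, 127)

t = 3265/100 = 32.65; the t ≤ 66 branch applies.
R = 255 by definition for t ≤ 66.
G = 99.47·ln 32.65 − 161.1 = 99.47·3.4858 − 161.1 = 185.637.
B = 138.5·ln(32.65 − 10) − 305.0 = 138.5·ln 22.65 − 305.0 = 138.5·3.1202 − 305.0 = 127.142.
Rounded: (255, 186, 127).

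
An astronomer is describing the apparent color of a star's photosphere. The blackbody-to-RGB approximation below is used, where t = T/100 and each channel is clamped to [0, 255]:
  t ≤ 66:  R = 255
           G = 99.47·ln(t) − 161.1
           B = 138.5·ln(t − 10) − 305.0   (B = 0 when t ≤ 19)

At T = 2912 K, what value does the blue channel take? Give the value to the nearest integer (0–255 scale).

104

t = 2912/100 = 29.12; the t ≤ 66 branch applies.
B = 138.5·ln(29.12 − 10) − 305.0 = 138.5·ln 19.12 − 305.0 = 138.5·2.9507 − 305.0 = 103.677.
Rounded: 104.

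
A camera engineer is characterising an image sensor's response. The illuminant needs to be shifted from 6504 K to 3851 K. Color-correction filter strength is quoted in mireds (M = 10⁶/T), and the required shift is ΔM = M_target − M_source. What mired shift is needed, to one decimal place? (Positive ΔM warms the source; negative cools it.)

M_source = 10⁶/6504 = 153.752; M_target = 10⁶/3851 = 259.673.
ΔM = 259.673 − 153.752 = 105.921 → +105.9 mireds, a warming shift.

+105.9 mireds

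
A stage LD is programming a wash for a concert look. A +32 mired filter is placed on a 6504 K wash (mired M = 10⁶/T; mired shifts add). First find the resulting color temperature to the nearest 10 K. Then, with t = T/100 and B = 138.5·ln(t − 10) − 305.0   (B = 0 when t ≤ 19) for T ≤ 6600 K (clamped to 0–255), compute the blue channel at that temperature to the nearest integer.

M_in = 10⁶/6504 = 153.75; M_out = 153.75 + (+32) = 185.75.
T_out = 10⁶/185.75 = 5383.5 K → 5380 K; t = 53.8.
B = 138.5·ln(53.8 − 10) − 305.0 = 138.5·ln 43.8 − 305.0 = 138.5·3.7796 − 305.0 = 218.479.
Rounded: 218.

218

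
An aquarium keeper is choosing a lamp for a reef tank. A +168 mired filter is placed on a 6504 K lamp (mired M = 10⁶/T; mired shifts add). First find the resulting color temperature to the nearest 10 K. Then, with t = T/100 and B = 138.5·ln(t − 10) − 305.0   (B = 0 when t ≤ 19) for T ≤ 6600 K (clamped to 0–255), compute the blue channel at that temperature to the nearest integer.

117

M_in = 10⁶/6504 = 153.75; M_out = 153.75 + (+168) = 321.75.
T_out = 10⁶/321.75 = 3108.0 K → 3110 K; t = 31.1.
B = 138.5·ln(31.1 − 10) − 305.0 = 138.5·ln 21.1 − 305.0 = 138.5·3.0493 − 305.0 = 117.324.
Rounded: 117.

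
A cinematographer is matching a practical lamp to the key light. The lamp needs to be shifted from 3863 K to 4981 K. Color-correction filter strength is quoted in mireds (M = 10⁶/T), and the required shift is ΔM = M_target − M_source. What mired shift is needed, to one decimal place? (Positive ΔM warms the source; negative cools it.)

M_source = 10⁶/3863 = 258.866; M_target = 10⁶/4981 = 200.763.
ΔM = 200.763 − 258.866 = -58.103 → -58.1 mireds, a cooling shift.

-58.1 mireds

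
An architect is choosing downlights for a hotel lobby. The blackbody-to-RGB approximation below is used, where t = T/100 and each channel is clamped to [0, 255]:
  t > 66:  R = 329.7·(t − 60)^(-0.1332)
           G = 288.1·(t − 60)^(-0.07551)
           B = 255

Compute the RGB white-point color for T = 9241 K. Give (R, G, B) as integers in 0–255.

t = 9241/100 = 92.41; the t > 66 branch applies.
R = 329.7·(92.41 − 60)^(-0.1332) = 329.7·32.41^(-0.1332) = 329.7·0.62918 = 207.442.
G = 288.1·(92.41 − 60)^(-0.07551) = 288.1·32.41^(-0.07551) = 288.1·0.76900 = 221.550.
B = 255 by definition for t > 66.
Rounded: (207, 222, 255).

(207, 222, 255)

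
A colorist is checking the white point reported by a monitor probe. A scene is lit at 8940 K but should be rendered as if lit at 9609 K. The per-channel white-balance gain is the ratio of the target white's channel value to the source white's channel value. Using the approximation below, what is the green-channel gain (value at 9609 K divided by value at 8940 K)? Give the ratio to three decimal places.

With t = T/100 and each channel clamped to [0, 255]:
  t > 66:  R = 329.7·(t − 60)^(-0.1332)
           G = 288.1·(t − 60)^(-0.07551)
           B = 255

At 8940 K (t = 89.4):
  G = 288.1·(89.4 − 60)^(-0.07551) = 288.1·29.4^(-0.07551) = 288.1·0.77468 = 223.187.
At 9609 K (t = 96.09):
  G = 288.1·(96.09 − 60)^(-0.07551) = 288.1·36.09^(-0.07551) = 288.1·0.76278 = 219.758.
Gain = 219.758 / 223.187 = 0.9846 → 0.985.

0.985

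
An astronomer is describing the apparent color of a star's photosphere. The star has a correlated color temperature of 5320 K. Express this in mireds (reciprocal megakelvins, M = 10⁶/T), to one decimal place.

M = 10⁶ / 5320 = 187.970 → 188.0 mireds.

188.0 mireds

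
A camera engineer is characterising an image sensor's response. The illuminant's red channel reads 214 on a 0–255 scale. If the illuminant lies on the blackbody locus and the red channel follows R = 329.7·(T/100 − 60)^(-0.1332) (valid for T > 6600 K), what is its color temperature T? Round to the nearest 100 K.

8600 K

(t − 60)^(-0.1332) = 214/329.7 = 0.64907.
t − 60 = 0.64907^(1/-0.1332) = 0.64907^(-7.508) = 25.657, so t = 85.657.
T = 100·t = 8566 K → 8600 K to the nearest 100 K.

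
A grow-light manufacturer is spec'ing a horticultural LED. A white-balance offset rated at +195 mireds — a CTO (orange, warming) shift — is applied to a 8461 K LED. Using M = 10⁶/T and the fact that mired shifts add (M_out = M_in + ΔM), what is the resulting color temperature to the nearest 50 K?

3200 K

M_in = 10⁶/8461 = 118.19 mireds.
M_out = 118.19 + (+195) = 313.19 mireds.
T_out = 10⁶/313.19 = 3193.0 K → 3200 K.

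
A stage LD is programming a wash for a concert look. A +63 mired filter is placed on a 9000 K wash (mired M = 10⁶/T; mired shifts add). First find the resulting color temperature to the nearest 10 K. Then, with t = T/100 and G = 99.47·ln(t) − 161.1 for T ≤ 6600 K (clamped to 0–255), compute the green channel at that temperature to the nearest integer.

242

M_in = 10⁶/9000 = 111.11; M_out = 111.11 + (+63) = 174.11.
T_out = 10⁶/174.11 = 5743.5 K → 5740 K; t = 57.4.
G = 99.47·ln 57.4 − 161.1 = 99.47·4.0500 − 161.1 = 241.758.
Rounded: 242.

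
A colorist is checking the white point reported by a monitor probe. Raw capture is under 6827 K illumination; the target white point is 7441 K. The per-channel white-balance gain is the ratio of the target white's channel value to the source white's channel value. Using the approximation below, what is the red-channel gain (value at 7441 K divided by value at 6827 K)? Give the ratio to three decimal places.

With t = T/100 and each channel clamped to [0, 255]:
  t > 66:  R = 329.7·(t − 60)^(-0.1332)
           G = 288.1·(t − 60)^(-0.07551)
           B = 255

At 6827 K (t = 68.27):
  R = 329.7·(68.27 − 60)^(-0.1332) = 329.7·8.27^(-0.1332) = 329.7·0.75472 = 248.833.
At 7441 K (t = 74.41):
  R = 329.7·(74.41 − 60)^(-0.1332) = 329.7·14.41^(-0.1332) = 329.7·0.70092 = 231.092.
Gain = 231.092 / 248.833 = 0.9287 → 0.929.

0.929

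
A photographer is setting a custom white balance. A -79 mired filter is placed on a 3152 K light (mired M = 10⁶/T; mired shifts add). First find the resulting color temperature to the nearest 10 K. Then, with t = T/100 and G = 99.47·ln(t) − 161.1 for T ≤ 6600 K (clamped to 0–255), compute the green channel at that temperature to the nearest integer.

211

M_in = 10⁶/3152 = 317.26; M_out = 317.26 + (-79) = 238.26.
T_out = 10⁶/238.26 = 4197.1 K → 4200 K; t = 42.
G = 99.47·ln 42 − 161.1 = 99.47·3.7377 − 161.1 = 210.686.
Rounded: 211.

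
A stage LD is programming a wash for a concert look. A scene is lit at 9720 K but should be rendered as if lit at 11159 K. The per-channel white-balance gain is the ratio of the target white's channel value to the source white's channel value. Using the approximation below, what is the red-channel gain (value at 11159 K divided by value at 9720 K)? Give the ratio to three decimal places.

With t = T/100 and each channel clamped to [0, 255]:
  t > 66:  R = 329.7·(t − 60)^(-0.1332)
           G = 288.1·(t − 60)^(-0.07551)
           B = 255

0.957

At 9720 K (t = 97.2):
  R = 329.7·(97.2 − 60)^(-0.1332) = 329.7·37.2^(-0.1332) = 329.7·0.61774 = 203.668.
At 11159 K (t = 111.59):
  R = 329.7·(111.59 − 60)^(-0.1332) = 329.7·51.59^(-0.1332) = 329.7·0.59141 = 194.987.
Gain = 194.987 / 203.668 = 0.9574 → 0.957.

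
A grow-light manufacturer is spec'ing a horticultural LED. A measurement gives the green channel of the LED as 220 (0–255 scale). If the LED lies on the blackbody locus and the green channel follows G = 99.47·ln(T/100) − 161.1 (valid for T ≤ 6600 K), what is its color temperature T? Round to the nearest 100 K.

4600 K

ln t = (220 + 161.1) / 99.47 = 3.8313.
t = e^3.8313 = 46.123.
T = 100·t = 4612 K → 4600 K to the nearest 100 K.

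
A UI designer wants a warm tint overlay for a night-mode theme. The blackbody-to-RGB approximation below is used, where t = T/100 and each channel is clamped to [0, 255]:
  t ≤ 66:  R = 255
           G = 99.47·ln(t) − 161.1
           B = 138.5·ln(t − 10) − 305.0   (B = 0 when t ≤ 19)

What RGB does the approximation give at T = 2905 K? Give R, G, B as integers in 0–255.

R=255, G=174, B=103

t = 2905/100 = 29.05; the t ≤ 66 branch applies.
R = 255 by definition for t ≤ 66.
G = 99.47·ln 29.05 − 161.1 = 99.47·3.3690 − 161.1 = 174.016.
B = 138.5·ln(29.05 − 10) − 305.0 = 138.5·ln 19.05 − 305.0 = 138.5·2.9471 − 305.0 = 103.169.
Rounded: (255, 174, 103).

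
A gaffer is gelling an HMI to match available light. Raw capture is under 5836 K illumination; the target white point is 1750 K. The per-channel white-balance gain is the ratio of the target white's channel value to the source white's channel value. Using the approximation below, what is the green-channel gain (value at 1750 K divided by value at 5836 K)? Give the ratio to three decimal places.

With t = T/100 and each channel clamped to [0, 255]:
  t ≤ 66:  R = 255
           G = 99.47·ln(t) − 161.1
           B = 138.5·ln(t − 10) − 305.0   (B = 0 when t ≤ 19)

At 5836 K (t = 58.36):
  G = 99.47·ln 58.36 − 161.1 = 99.47·4.0666 − 161.1 = 243.408.
At 1750 K (t = 17.5):
  G = 99.47·ln 17.5 − 161.1 = 99.47·2.8622 − 161.1 = 123.603.
Gain = 123.603 / 243.408 = 0.5078 → 0.508.

0.508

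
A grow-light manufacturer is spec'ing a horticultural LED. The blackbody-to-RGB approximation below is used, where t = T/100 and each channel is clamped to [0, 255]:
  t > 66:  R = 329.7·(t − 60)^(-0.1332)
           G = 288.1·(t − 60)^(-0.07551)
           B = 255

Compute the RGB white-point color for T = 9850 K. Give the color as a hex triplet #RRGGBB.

#CBDBFF

t = 9850/100 = 98.5; the t > 66 branch applies.
R = 329.7·(98.5 − 60)^(-0.1332) = 329.7·38.5^(-0.1332) = 329.7·0.61492 = 202.738.
G = 288.1·(98.5 − 60)^(-0.07551) = 288.1·38.5^(-0.07551) = 288.1·0.75907 = 218.688.
B = 255 by definition for t > 66.
Rounded: (203, 219, 255).
In hex: #CBDBFF.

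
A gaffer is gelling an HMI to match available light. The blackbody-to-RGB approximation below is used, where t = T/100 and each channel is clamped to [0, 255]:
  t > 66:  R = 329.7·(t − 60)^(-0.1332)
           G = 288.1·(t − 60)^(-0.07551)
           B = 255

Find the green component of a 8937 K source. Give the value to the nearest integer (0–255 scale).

223

t = 8937/100 = 89.37; the t > 66 branch applies.
G = 288.1·(89.37 − 60)^(-0.07551) = 288.1·29.37^(-0.07551) = 288.1·0.77474 = 223.204.
Rounded: 223.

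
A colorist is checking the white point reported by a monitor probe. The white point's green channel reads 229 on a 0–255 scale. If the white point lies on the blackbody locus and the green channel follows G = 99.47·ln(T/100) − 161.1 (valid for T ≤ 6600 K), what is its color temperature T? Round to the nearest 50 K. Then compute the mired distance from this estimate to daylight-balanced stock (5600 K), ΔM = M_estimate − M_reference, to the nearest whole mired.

+19 mireds

ln t = (229 + 161.1) / 99.47 = 3.9218.
t = e^3.9218 = 50.491.
T = 100·t = 5049 K → 5050 K to the nearest 50 K.
M_estimate = 10⁶/5050 = 198.02; M_reference = 10⁶/5600 = 178.57.
ΔM = 198.02 − 178.57 = 19.45 → +19 mireds.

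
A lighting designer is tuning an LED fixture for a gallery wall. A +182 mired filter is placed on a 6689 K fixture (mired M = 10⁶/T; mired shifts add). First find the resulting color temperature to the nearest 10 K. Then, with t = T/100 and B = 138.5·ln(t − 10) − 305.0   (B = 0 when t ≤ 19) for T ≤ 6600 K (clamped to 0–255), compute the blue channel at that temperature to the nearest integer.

111

M_in = 10⁶/6689 = 149.50; M_out = 149.50 + (+182) = 331.50.
T_out = 10⁶/331.50 = 3016.6 K → 3020 K; t = 30.2.
B = 138.5·ln(30.2 − 10) − 305.0 = 138.5·ln 20.2 − 305.0 = 138.5·3.0057 − 305.0 = 111.287.
Rounded: 111.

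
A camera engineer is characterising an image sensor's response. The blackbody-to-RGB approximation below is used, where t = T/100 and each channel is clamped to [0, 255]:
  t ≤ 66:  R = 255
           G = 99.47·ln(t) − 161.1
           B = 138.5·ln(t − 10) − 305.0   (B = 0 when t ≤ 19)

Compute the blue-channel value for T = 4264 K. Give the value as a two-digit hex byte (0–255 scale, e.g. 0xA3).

t = 4264/100 = 42.64; the t ≤ 66 branch applies.
B = 138.5·ln(42.64 − 10) − 305.0 = 138.5·ln 32.64 − 305.0 = 138.5·3.4855 − 305.0 = 177.747.
Rounded: 178; in hex, 0xB2.

0xB2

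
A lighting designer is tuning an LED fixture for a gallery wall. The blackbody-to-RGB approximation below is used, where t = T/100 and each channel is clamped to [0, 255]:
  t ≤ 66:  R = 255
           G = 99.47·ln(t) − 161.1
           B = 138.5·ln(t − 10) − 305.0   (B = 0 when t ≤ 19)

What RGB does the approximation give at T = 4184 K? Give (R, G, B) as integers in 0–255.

(255, 210, 174)

t = 4184/100 = 41.84; the t ≤ 66 branch applies.
R = 255 by definition for t ≤ 66.
G = 99.47·ln 41.84 − 161.1 = 99.47·3.7339 − 161.1 = 210.306.
B = 138.5·ln(41.84 − 10) − 305.0 = 138.5·ln 31.84 − 305.0 = 138.5·3.4607 − 305.0 = 174.310.
Rounded: (255, 210, 174).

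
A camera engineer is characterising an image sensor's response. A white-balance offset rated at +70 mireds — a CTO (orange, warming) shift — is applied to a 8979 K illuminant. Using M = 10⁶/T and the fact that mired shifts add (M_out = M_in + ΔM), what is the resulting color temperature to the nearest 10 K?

M_in = 10⁶/8979 = 111.37 mireds.
M_out = 111.37 + (+70) = 181.37 mireds.
T_out = 10⁶/181.37 = 5513.6 K → 5510 K.

5510 K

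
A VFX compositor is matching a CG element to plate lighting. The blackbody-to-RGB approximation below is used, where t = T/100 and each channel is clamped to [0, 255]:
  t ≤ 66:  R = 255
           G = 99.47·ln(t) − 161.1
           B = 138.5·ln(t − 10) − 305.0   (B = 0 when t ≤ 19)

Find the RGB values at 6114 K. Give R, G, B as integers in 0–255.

t = 6114/100 = 61.14; the t ≤ 66 branch applies.
R = 255 by definition for t ≤ 66.
G = 99.47·ln 61.14 − 161.1 = 99.47·4.1132 − 161.1 = 248.037.
B = 138.5·ln(61.14 − 10) − 305.0 = 138.5·ln 51.14 − 305.0 = 138.5·3.9346 − 305.0 = 239.938.
Rounded: (255, 248, 240).

R=255, G=248, B=240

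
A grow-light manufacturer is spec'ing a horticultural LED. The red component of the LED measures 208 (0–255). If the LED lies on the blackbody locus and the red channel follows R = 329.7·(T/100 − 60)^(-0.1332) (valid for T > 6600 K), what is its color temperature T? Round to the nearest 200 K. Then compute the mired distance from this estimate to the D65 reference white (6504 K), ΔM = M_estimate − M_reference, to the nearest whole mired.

(t − 60)^(-0.1332) = 208/329.7 = 0.63088.
t − 60 = 0.63088^(1/-0.1332) = 0.63088^(-7.508) = 31.763, so t = 91.763.
T = 100·t = 9176 K → 9200 K to the nearest 200 K.
M_estimate = 10⁶/9200 = 108.70; M_reference = 10⁶/6504 = 153.75.
ΔM = 108.70 − 153.75 = -45.06 → -45 mireds.

-45 mireds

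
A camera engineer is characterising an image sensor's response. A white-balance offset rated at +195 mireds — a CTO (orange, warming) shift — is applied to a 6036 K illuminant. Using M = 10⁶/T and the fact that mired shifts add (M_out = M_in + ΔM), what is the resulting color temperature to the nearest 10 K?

2770 K

M_in = 10⁶/6036 = 165.67 mireds.
M_out = 165.67 + (+195) = 360.67 mireds.
T_out = 10⁶/360.67 = 2772.6 K → 2770 K.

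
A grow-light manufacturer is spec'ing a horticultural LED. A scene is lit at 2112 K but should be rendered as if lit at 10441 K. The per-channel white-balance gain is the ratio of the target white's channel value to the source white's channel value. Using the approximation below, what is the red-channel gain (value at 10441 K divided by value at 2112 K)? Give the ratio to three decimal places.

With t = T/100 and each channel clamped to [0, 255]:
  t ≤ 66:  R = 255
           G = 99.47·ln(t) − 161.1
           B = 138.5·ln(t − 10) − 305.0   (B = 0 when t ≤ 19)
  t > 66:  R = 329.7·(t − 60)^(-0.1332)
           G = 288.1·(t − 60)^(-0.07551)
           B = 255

At 2112 K (t = 21.12):
  R = 255 by definition for t ≤ 66.
At 10441 K (t = 104.41):
  R = 329.7·(104.41 − 60)^(-0.1332) = 329.7·44.41^(-0.1332) = 329.7·0.60333 = 198.918.
Gain = 198.918 / 255.000 = 0.7801 → 0.780.

0.780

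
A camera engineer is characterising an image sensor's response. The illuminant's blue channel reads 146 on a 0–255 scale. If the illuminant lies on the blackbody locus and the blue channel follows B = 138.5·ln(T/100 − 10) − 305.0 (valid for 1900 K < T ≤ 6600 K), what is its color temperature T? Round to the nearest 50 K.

ln(t − 10) = (146 + 305.0) / 138.5 = 3.2563.
t − 10 = e^3.2563 = 25.954, so t = 35.954.
T = 100·t = 3595 K → 3600 K to the nearest 50 K.

3600 K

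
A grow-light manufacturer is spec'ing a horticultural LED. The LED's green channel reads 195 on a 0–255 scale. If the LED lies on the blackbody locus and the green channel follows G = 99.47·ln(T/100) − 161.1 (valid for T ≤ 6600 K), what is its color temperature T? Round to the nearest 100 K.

ln t = (195 + 161.1) / 99.47 = 3.5800.
t = e^3.5800 = 35.873.
T = 100·t = 3587 K → 3600 K to the nearest 100 K.

3600 K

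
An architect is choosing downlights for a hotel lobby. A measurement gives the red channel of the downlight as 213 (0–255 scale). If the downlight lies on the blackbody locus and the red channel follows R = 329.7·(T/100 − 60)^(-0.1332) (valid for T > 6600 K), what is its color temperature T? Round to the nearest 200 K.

8600 K

(t − 60)^(-0.1332) = 213/329.7 = 0.64604.
t − 60 = 0.64604^(1/-0.1332) = 0.64604^(-7.508) = 26.575, so t = 86.575.
T = 100·t = 8657 K → 8600 K to the nearest 200 K.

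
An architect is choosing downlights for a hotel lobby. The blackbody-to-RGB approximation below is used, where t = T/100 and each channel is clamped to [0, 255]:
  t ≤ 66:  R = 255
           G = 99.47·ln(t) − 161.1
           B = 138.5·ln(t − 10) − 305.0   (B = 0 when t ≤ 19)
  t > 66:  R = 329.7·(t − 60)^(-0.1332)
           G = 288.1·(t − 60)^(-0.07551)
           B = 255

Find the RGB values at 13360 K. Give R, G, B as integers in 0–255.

R=186, G=208, B=255

t = 13360/100 = 133.6; the t > 66 branch applies.
R = 329.7·(133.6 − 60)^(-0.1332) = 329.7·73.6^(-0.1332) = 329.7·0.56407 = 185.973.
G = 288.1·(133.6 − 60)^(-0.07551) = 288.1·73.6^(-0.07551) = 288.1·0.72282 = 208.245.
B = 255 by definition for t > 66.
Rounded: (186, 208, 255).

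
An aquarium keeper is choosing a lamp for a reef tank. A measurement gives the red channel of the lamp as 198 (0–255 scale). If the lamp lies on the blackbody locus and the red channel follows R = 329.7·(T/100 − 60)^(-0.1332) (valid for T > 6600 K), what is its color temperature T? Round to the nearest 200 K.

10600 K

(t − 60)^(-0.1332) = 198/329.7 = 0.60055.
t − 60 = 0.60055^(1/-0.1332) = 0.60055^(-7.508) = 45.980, so t = 105.980.
T = 100·t = 10598 K → 10600 K to the nearest 200 K.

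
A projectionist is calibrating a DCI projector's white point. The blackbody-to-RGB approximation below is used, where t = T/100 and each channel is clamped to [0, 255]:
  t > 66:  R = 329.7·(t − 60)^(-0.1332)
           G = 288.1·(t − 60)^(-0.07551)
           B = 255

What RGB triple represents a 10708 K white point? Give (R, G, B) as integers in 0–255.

(197, 215, 255)

t = 10708/100 = 107.08; the t > 66 branch applies.
R = 329.7·(107.08 − 60)^(-0.1332) = 329.7·47.08^(-0.1332) = 329.7·0.59866 = 197.377.
G = 288.1·(107.08 − 60)^(-0.07551) = 288.1·47.08^(-0.07551) = 288.1·0.74763 = 215.391.
B = 255 by definition for t > 66.
Rounded: (197, 215, 255).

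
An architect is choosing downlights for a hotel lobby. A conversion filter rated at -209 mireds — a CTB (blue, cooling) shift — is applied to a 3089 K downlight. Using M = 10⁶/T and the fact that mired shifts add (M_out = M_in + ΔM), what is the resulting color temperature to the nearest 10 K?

8720 K

M_in = 10⁶/3089 = 323.73 mireds.
M_out = 323.73 + (-209) = 114.73 mireds.
T_out = 10⁶/114.73 = 8716.2 K → 8720 K.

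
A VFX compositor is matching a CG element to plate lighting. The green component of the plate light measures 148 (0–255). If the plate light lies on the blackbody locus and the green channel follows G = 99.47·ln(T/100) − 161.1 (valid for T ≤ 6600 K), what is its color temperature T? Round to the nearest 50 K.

2250 K

ln t = (148 + 161.1) / 99.47 = 3.1075.
t = e^3.1075 = 22.364.
T = 100·t = 2236 K → 2250 K to the nearest 50 K.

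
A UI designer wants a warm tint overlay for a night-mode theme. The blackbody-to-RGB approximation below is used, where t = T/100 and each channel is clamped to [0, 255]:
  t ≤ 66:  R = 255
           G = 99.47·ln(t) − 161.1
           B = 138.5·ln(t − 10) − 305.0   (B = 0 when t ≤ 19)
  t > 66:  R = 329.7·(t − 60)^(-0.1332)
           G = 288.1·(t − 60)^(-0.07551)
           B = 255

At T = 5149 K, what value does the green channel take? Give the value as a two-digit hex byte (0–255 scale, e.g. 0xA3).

t = 5149/100 = 51.49; the t ≤ 66 branch applies.
G = 99.47·ln 51.49 − 161.1 = 99.47·3.9414 − 161.1 = 230.950.
Rounded: 231; in hex, 0xE7.

0xE7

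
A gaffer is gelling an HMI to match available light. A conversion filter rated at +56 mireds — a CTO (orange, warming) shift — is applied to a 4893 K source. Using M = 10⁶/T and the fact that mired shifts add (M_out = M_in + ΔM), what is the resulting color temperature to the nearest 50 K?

3850 K

M_in = 10⁶/4893 = 204.37 mireds.
M_out = 204.37 + (+56) = 260.37 mireds.
T_out = 10⁶/260.37 = 3840.6 K → 3850 K.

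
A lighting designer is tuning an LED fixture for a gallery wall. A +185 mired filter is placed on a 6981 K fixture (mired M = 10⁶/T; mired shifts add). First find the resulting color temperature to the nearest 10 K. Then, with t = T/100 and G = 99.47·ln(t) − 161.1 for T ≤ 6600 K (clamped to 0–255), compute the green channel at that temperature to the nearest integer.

M_in = 10⁶/6981 = 143.25; M_out = 143.25 + (+185) = 328.25.
T_out = 10⁶/328.25 = 3046.5 K → 3050 K; t = 30.5.
G = 99.47·ln 30.5 − 161.1 = 99.47·3.4177 − 161.1 = 178.861.
Rounded: 179.

179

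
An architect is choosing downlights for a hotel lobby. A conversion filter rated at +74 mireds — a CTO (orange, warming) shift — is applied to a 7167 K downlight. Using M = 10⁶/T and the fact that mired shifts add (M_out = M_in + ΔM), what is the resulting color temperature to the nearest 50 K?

M_in = 10⁶/7167 = 139.53 mireds.
M_out = 139.53 + (+74) = 213.53 mireds.
T_out = 10⁶/213.53 = 4683.2 K → 4700 K.

4700 K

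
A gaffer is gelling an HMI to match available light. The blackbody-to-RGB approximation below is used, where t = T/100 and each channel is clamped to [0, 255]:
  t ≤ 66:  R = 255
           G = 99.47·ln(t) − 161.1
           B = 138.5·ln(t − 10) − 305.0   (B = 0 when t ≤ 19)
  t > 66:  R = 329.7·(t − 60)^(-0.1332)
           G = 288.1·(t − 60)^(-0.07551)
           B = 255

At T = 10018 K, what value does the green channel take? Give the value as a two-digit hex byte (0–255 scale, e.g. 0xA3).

0xDA

t = 10018/100 = 100.18; the t > 66 branch applies.
G = 288.1·(100.18 − 60)^(-0.07551) = 288.1·40.18^(-0.07551) = 288.1·0.75663 = 217.984.
Rounded: 218; in hex, 0xDA.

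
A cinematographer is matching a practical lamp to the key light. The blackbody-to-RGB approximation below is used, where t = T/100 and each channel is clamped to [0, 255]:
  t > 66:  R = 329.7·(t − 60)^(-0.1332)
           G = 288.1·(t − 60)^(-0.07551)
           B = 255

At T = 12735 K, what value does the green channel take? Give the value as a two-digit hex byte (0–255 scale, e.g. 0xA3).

t = 12735/100 = 127.35; the t > 66 branch applies.
G = 288.1·(127.35 − 60)^(-0.07551) = 288.1·67.35^(-0.07551) = 288.1·0.72768 = 209.645.
Rounded: 210; in hex, 0xD2.

0xD2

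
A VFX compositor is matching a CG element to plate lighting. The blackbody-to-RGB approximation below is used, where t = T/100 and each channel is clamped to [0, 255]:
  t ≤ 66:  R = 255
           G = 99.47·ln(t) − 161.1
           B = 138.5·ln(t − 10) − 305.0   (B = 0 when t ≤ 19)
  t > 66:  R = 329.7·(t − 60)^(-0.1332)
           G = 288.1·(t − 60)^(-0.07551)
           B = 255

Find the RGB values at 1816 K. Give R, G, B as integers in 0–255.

t = 1816/100 = 18.16; the t ≤ 66 branch applies.
R = 255 by definition for t ≤ 66.
G = 99.47·ln 18.16 − 161.1 = 99.47·2.8992 − 161.1 = 127.286.
t = 18.16 ≤ 19, so B = 0.
Rounded: (255, 127, 0).

R=255, G=127, B=0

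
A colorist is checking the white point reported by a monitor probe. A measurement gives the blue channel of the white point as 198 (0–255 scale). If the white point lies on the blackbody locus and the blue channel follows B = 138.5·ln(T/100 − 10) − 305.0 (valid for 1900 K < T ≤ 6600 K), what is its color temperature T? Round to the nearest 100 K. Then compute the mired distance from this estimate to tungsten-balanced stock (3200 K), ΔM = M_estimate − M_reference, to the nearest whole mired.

-104 mireds

ln(t − 10) = (198 + 305.0) / 138.5 = 3.6318.
t − 10 = e^3.6318 = 37.780, so t = 47.780.
T = 100·t = 4778 K → 4800 K to the nearest 100 K.
M_estimate = 10⁶/4800 = 208.33; M_reference = 10⁶/3200 = 312.50.
ΔM = 208.33 − 312.50 = -104.17 → -104 mireds.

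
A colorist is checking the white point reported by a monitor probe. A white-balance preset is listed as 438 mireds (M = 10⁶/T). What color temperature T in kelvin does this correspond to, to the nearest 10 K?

2280 K

T = 10⁶ / 438 = 2283.11 K → 2280 K.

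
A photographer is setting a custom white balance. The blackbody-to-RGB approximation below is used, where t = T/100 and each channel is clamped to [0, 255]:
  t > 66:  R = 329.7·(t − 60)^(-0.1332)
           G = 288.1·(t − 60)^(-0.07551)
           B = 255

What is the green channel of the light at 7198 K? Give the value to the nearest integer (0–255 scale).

t = 7198/100 = 71.98; the t > 66 branch applies.
G = 288.1·(71.98 − 60)^(-0.07551) = 288.1·11.98^(-0.07551) = 288.1·0.82902 = 238.841.
Rounded: 239.

239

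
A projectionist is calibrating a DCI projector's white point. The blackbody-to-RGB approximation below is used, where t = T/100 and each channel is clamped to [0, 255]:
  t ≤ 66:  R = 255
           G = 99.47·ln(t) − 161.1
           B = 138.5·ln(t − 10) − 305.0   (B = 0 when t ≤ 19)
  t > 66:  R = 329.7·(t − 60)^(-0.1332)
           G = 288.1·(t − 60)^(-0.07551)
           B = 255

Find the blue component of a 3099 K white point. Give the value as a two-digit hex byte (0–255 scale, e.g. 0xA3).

0x75

t = 3099/100 = 30.99; the t ≤ 66 branch applies.
B = 138.5·ln(30.99 − 10) − 305.0 = 138.5·ln 20.99 − 305.0 = 138.5·3.0440 − 305.0 = 116.600.
Rounded: 117; in hex, 0x75.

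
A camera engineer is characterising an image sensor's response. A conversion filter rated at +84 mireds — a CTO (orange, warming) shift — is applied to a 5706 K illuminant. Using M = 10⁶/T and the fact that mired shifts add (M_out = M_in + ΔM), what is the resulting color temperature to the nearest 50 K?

3850 K

M_in = 10⁶/5706 = 175.25 mireds.
M_out = 175.25 + (+84) = 259.25 mireds.
T_out = 10⁶/259.25 = 3857.2 K → 3850 K.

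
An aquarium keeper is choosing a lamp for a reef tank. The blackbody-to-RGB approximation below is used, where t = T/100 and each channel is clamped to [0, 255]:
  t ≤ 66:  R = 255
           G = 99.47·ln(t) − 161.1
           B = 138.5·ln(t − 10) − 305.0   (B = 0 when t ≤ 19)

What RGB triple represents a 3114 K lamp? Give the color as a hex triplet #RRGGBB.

t = 3114/100 = 31.14; the t ≤ 66 branch applies.
R = 255 by definition for t ≤ 66.
G = 99.47·ln 31.14 − 161.1 = 99.47·3.4385 − 161.1 = 180.927.
B = 138.5·ln(31.14 − 10) − 305.0 = 138.5·ln 21.14 − 305.0 = 138.5·3.0512 − 305.0 = 117.587.
Rounded: (255, 181, 118).
In hex: #FFB576.

#FFB576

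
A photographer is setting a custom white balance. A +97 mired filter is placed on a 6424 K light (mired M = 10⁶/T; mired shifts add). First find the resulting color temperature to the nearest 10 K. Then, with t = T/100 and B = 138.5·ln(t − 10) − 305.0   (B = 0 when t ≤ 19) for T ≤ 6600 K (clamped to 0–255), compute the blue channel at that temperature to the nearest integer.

164

M_in = 10⁶/6424 = 155.67; M_out = 155.67 + (+97) = 252.67.
T_out = 10⁶/252.67 = 3957.8 K → 3960 K; t = 39.6.
B = 138.5·ln(39.6 − 10) − 305.0 = 138.5·ln 29.6 − 305.0 = 138.5·3.3878 − 305.0 = 164.207.
Rounded: 164.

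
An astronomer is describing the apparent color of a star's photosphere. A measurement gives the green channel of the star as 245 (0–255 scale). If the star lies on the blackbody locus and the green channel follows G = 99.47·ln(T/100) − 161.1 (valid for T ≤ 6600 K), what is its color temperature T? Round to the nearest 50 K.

ln t = (245 + 161.1) / 99.47 = 4.0826.
t = e^4.0826 = 59.302.
T = 100·t = 5930 K → 5950 K to the nearest 50 K.

5950 K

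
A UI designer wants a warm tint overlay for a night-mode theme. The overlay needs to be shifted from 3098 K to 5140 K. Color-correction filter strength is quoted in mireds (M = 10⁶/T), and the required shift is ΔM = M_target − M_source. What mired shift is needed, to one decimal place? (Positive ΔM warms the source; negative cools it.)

M_source = 10⁶/3098 = 322.789; M_target = 10⁶/5140 = 194.553.
ΔM = 194.553 − 322.789 = -128.236 → -128.2 mireds, a cooling shift.

-128.2 mireds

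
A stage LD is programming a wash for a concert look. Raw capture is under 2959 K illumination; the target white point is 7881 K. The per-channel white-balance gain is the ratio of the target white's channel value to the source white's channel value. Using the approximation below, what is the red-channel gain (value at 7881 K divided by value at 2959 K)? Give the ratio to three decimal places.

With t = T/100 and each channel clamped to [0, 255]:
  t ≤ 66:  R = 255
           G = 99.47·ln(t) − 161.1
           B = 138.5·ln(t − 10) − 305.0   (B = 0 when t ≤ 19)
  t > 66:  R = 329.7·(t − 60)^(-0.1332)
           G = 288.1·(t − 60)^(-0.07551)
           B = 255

At 2959 K (t = 29.59):
  R = 255 by definition for t ≤ 66.
At 7881 K (t = 78.81):
  R = 329.7·(78.81 − 60)^(-0.1332) = 329.7·18.81^(-0.1332) = 329.7·0.67647 = 223.034.
Gain = 223.034 / 255.000 = 0.8746 → 0.875.

0.875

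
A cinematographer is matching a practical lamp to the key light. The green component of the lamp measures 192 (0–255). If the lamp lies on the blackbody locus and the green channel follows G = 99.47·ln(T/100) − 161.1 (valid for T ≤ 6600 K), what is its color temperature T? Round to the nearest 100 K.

3500 K

ln t = (192 + 161.1) / 99.47 = 3.5498.
t = e^3.5498 = 34.807.
T = 100·t = 3481 K → 3500 K to the nearest 100 K.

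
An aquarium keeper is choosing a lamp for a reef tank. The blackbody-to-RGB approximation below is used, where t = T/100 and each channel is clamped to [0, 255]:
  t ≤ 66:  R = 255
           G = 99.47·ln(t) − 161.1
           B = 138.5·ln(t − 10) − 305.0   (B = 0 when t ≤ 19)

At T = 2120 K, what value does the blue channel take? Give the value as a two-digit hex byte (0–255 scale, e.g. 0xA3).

0x1E

t = 2120/100 = 21.2; the t ≤ 66 branch applies.
B = 138.5·ln(21.2 − 10) − 305.0 = 138.5·ln 11.2 − 305.0 = 138.5·2.4159 − 305.0 = 29.604.
Rounded: 30; in hex, 0x1E.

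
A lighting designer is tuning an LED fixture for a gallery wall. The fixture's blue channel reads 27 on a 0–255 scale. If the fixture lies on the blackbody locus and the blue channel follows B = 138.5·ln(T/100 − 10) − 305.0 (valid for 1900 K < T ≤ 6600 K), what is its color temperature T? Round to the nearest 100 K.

ln(t − 10) = (27 + 305.0) / 138.5 = 2.3971.
t − 10 = e^2.3971 = 10.991, so t = 20.991.
T = 100·t = 2099 K → 2100 K to the nearest 100 K.

2100 K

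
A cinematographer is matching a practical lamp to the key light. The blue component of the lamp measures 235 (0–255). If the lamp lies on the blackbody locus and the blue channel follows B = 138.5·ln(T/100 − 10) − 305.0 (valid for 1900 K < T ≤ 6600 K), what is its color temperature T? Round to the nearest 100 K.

ln(t − 10) = (235 + 305.0) / 138.5 = 3.8989.
t − 10 = e^3.8989 = 49.349, so t = 59.349.
T = 100·t = 5935 K → 5900 K to the nearest 100 K.

5900 K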